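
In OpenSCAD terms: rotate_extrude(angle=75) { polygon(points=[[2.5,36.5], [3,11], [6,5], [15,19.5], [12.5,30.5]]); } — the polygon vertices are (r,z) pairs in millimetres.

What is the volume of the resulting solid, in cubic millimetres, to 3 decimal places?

Profile (r,z), 5 vertices: (2.5,36.5) (3,11) (6,5) (15,19.5) (12.5,30.5)
edge 0: (2.5,36.5)→(3,11)  cross = 2.5·11 − 3·36.5 = -82.0000; (r_i+r_j)·cross = 5.5·-82.0000 = -451.0000
edge 1: (3,11)→(6,5)  cross = 3·5 − 6·11 = -51.0000; (r_i+r_j)·cross = 9·-51.0000 = -459.0000
edge 2: (6,5)→(15,19.5)  cross = 6·19.5 − 15·5 = 42.0000; (r_i+r_j)·cross = 21·42.0000 = 882.0000
edge 3: (15,19.5)→(12.5,30.5)  cross = 15·30.5 − 12.5·19.5 = 213.7500; (r_i+r_j)·cross = 27.5·213.7500 = 5878.1250
edge 4: (12.5,30.5)→(2.5,36.5)  cross = 12.5·36.5 − 2.5·30.5 = 380.0000; (r_i+r_j)·cross = 15·380.0000 = 5700.0000
Σcross = 502.7500 → A = |Σcross|/2 = 251.3750 mm²
Σ(r_i+r_j)·cross = 11550.1250 → first moment M = |Σ|/6 = 1925.0208
R_c = M/A = 1925.0208/251.3750 = 7.6580 mm
θ = 75° = 1.308997 rad
V = θ·R_c·A = 1.308997·7.6580·251.3750 = 2519.846 mm³

Volume = 2519.846 mm³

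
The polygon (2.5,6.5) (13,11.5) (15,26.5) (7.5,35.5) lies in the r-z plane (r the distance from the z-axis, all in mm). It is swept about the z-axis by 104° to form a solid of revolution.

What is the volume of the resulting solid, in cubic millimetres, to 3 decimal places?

Profile (r,z), 4 vertices: (2.5,6.5) (13,11.5) (15,26.5) (7.5,35.5)
edge 0: (2.5,6.5)→(13,11.5)  cross = 2.5·11.5 − 13·6.5 = -55.7500; (r_i+r_j)·cross = 15.5·-55.7500 = -864.1250
edge 1: (13,11.5)→(15,26.5)  cross = 13·26.5 − 15·11.5 = 172.0000; (r_i+r_j)·cross = 28·172.0000 = 4816.0000
edge 2: (15,26.5)→(7.5,35.5)  cross = 15·35.5 − 7.5·26.5 = 333.7500; (r_i+r_j)·cross = 22.5·333.7500 = 7509.3750
edge 3: (7.5,35.5)→(2.5,6.5)  cross = 7.5·6.5 − 2.5·35.5 = -40.0000; (r_i+r_j)·cross = 10·-40.0000 = -400.0000
Σcross = 410.0000 → A = |Σcross|/2 = 205.0000 mm²
Σ(r_i+r_j)·cross = 11061.2500 → first moment M = |Σ|/6 = 1843.5417
R_c = M/A = 1843.5417/205.0000 = 8.9929 mm
θ = 104° = 1.815142 rad
V = θ·R_c·A = 1.815142·8.9929·205.0000 = 3346.291 mm³

Volume = 3346.291 mm³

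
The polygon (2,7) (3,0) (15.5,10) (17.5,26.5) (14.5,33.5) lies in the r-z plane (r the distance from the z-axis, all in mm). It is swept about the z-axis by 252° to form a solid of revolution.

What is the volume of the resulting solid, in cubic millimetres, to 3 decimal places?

Volume = 11188.363 mm³

Profile (r,z), 5 vertices: (2,7) (3,0) (15.5,10) (17.5,26.5) (14.5,33.5)
edge 0: (2,7)→(3,0)  cross = 2·0 − 3·7 = -21.0000; (r_i+r_j)·cross = 5·-21.0000 = -105.0000
edge 1: (3,0)→(15.5,10)  cross = 3·10 − 15.5·0 = 30.0000; (r_i+r_j)·cross = 18.5·30.0000 = 555.0000
edge 2: (15.5,10)→(17.5,26.5)  cross = 15.5·26.5 − 17.5·10 = 235.7500; (r_i+r_j)·cross = 33·235.7500 = 7779.7500
edge 3: (17.5,26.5)→(14.5,33.5)  cross = 17.5·33.5 − 14.5·26.5 = 202.0000; (r_i+r_j)·cross = 32·202.0000 = 6464.0000
edge 4: (14.5,33.5)→(2,7)  cross = 14.5·7 − 2·33.5 = 34.5000; (r_i+r_j)·cross = 16.5·34.5000 = 569.2500
Σcross = 481.2500 → A = |Σcross|/2 = 240.6250 mm²
Σ(r_i+r_j)·cross = 15263.0000 → first moment M = |Σ|/6 = 2543.8333
R_c = M/A = 2543.8333/240.6250 = 10.5718 mm
θ = 252° = 4.398230 rad
V = θ·R_c·A = 4.398230·10.5718·240.6250 = 11188.363 mm³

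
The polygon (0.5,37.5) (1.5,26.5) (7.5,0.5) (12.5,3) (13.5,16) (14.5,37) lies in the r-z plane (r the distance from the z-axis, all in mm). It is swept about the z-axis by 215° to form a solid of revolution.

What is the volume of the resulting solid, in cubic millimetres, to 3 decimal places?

Volume = 11240.331 mm³

Profile (r,z), 6 vertices: (0.5,37.5) (1.5,26.5) (7.5,0.5) (12.5,3) (13.5,16) (14.5,37)
edge 0: (0.5,37.5)→(1.5,26.5)  cross = 0.5·26.5 − 1.5·37.5 = -43.0000; (r_i+r_j)·cross = 2·-43.0000 = -86.0000
edge 1: (1.5,26.5)→(7.5,0.5)  cross = 1.5·0.5 − 7.5·26.5 = -198.0000; (r_i+r_j)·cross = 9·-198.0000 = -1782.0000
edge 2: (7.5,0.5)→(12.5,3)  cross = 7.5·3 − 12.5·0.5 = 16.2500; (r_i+r_j)·cross = 20·16.2500 = 325.0000
edge 3: (12.5,3)→(13.5,16)  cross = 12.5·16 − 13.5·3 = 159.5000; (r_i+r_j)·cross = 26·159.5000 = 4147.0000
edge 4: (13.5,16)→(14.5,37)  cross = 13.5·37 − 14.5·16 = 267.5000; (r_i+r_j)·cross = 28·267.5000 = 7490.0000
edge 5: (14.5,37)→(0.5,37.5)  cross = 14.5·37.5 − 0.5·37 = 525.2500; (r_i+r_j)·cross = 15·525.2500 = 7878.7500
Σcross = 727.5000 → A = |Σcross|/2 = 363.7500 mm²
Σ(r_i+r_j)·cross = 17972.7500 → first moment M = |Σ|/6 = 2995.4583
R_c = M/A = 2995.4583/363.7500 = 8.2349 mm
θ = 215° = 3.752458 rad
V = θ·R_c·A = 3.752458·8.2349·363.7500 = 11240.331 mm³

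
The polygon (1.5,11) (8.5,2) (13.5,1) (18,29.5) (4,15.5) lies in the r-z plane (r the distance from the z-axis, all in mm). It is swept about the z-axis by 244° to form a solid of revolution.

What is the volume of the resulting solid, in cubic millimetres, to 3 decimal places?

Volume = 10165.286 mm³

Profile (r,z), 5 vertices: (1.5,11) (8.5,2) (13.5,1) (18,29.5) (4,15.5)
edge 0: (1.5,11)→(8.5,2)  cross = 1.5·2 − 8.5·11 = -90.5000; (r_i+r_j)·cross = 10·-90.5000 = -905.0000
edge 1: (8.5,2)→(13.5,1)  cross = 8.5·1 − 13.5·2 = -18.5000; (r_i+r_j)·cross = 22·-18.5000 = -407.0000
edge 2: (13.5,1)→(18,29.5)  cross = 13.5·29.5 − 18·1 = 380.2500; (r_i+r_j)·cross = 31.5·380.2500 = 11977.8750
edge 3: (18,29.5)→(4,15.5)  cross = 18·15.5 − 4·29.5 = 161.0000; (r_i+r_j)·cross = 22·161.0000 = 3542.0000
edge 4: (4,15.5)→(1.5,11)  cross = 4·11 − 1.5·15.5 = 20.7500; (r_i+r_j)·cross = 5.5·20.7500 = 114.1250
Σcross = 453.0000 → A = |Σcross|/2 = 226.5000 mm²
Σ(r_i+r_j)·cross = 14322.0000 → first moment M = |Σ|/6 = 2387.0000
R_c = M/A = 2387.0000/226.5000 = 10.5386 mm
θ = 244° = 4.258603 rad
V = θ·R_c·A = 4.258603·10.5386·226.5000 = 10165.286 mm³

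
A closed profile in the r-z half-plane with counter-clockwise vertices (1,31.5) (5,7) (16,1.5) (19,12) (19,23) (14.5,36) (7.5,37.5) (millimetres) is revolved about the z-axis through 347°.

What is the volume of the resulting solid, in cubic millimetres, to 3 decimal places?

Volume = 30302.281 mm³

Profile (r,z), 7 vertices: (1,31.5) (5,7) (16,1.5) (19,12) (19,23) (14.5,36) (7.5,37.5)
edge 0: (1,31.5)→(5,7)  cross = 1·7 − 5·31.5 = -150.5000; (r_i+r_j)·cross = 6·-150.5000 = -903.0000
edge 1: (5,7)→(16,1.5)  cross = 5·1.5 − 16·7 = -104.5000; (r_i+r_j)·cross = 21·-104.5000 = -2194.5000
edge 2: (16,1.5)→(19,12)  cross = 16·12 − 19·1.5 = 163.5000; (r_i+r_j)·cross = 35·163.5000 = 5722.5000
edge 3: (19,12)→(19,23)  cross = 19·23 − 19·12 = 209.0000; (r_i+r_j)·cross = 38·209.0000 = 7942.0000
edge 4: (19,23)→(14.5,36)  cross = 19·36 − 14.5·23 = 350.5000; (r_i+r_j)·cross = 33.5·350.5000 = 11741.7500
edge 5: (14.5,36)→(7.5,37.5)  cross = 14.5·37.5 − 7.5·36 = 273.7500; (r_i+r_j)·cross = 22·273.7500 = 6022.5000
edge 6: (7.5,37.5)→(1,31.5)  cross = 7.5·31.5 − 1·37.5 = 198.7500; (r_i+r_j)·cross = 8.5·198.7500 = 1689.3750
Σcross = 940.5000 → A = |Σcross|/2 = 470.2500 mm²
Σ(r_i+r_j)·cross = 30020.6250 → first moment M = |Σ|/6 = 5003.4375
R_c = M/A = 5003.4375/470.2500 = 10.6400 mm
θ = 347° = 6.056293 rad
V = θ·R_c·A = 6.056293·10.6400·470.2500 = 30302.281 mm³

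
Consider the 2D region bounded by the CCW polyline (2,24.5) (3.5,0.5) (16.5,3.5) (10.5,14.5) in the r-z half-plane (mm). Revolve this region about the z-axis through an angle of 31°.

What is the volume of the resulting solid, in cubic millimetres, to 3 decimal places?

Volume = 715.496 mm³

Profile (r,z), 4 vertices: (2,24.5) (3.5,0.5) (16.5,3.5) (10.5,14.5)
edge 0: (2,24.5)→(3.5,0.5)  cross = 2·0.5 − 3.5·24.5 = -84.7500; (r_i+r_j)·cross = 5.5·-84.7500 = -466.1250
edge 1: (3.5,0.5)→(16.5,3.5)  cross = 3.5·3.5 − 16.5·0.5 = 4.0000; (r_i+r_j)·cross = 20·4.0000 = 80.0000
edge 2: (16.5,3.5)→(10.5,14.5)  cross = 16.5·14.5 − 10.5·3.5 = 202.5000; (r_i+r_j)·cross = 27·202.5000 = 5467.5000
edge 3: (10.5,14.5)→(2,24.5)  cross = 10.5·24.5 − 2·14.5 = 228.2500; (r_i+r_j)·cross = 12.5·228.2500 = 2853.1250
Σcross = 350.0000 → A = |Σcross|/2 = 175.0000 mm²
Σ(r_i+r_j)·cross = 7934.5000 → first moment M = |Σ|/6 = 1322.4167
R_c = M/A = 1322.4167/175.0000 = 7.5567 mm
θ = 31° = 0.541052 rad
V = θ·R_c·A = 0.541052·7.5567·175.0000 = 715.496 mm³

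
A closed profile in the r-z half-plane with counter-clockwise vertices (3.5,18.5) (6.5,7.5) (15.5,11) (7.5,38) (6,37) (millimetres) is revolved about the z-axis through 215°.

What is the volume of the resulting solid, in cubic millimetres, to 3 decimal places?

Profile (r,z), 5 vertices: (3.5,18.5) (6.5,7.5) (15.5,11) (7.5,38) (6,37)
edge 0: (3.5,18.5)→(6.5,7.5)  cross = 3.5·7.5 − 6.5·18.5 = -94.0000; (r_i+r_j)·cross = 10·-94.0000 = -940.0000
edge 1: (6.5,7.5)→(15.5,11)  cross = 6.5·11 − 15.5·7.5 = -44.7500; (r_i+r_j)·cross = 22·-44.7500 = -984.5000
edge 2: (15.5,11)→(7.5,38)  cross = 15.5·38 − 7.5·11 = 506.5000; (r_i+r_j)·cross = 23·506.5000 = 11649.5000
edge 3: (7.5,38)→(6,37)  cross = 7.5·37 − 6·38 = 49.5000; (r_i+r_j)·cross = 13.5·49.5000 = 668.2500
edge 4: (6,37)→(3.5,18.5)  cross = 6·18.5 − 3.5·37 = -18.5000; (r_i+r_j)·cross = 9.5·-18.5000 = -175.7500
Σcross = 398.7500 → A = |Σcross|/2 = 199.3750 mm²
Σ(r_i+r_j)·cross = 10217.5000 → first moment M = |Σ|/6 = 1702.9167
R_c = M/A = 1702.9167/199.3750 = 8.5413 mm
θ = 215° = 3.752458 rad
V = θ·R_c·A = 3.752458·8.5413·199.3750 = 6390.123 mm³

Volume = 6390.123 mm³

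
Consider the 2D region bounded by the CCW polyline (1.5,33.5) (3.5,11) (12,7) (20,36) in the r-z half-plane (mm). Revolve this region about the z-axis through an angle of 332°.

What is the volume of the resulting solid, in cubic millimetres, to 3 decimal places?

Profile (r,z), 4 vertices: (1.5,33.5) (3.5,11) (12,7) (20,36)
edge 0: (1.5,33.5)→(3.5,11)  cross = 1.5·11 − 3.5·33.5 = -100.7500; (r_i+r_j)·cross = 5·-100.7500 = -503.7500
edge 1: (3.5,11)→(12,7)  cross = 3.5·7 − 12·11 = -107.5000; (r_i+r_j)·cross = 15.5·-107.5000 = -1666.2500
edge 2: (12,7)→(20,36)  cross = 12·36 − 20·7 = 292.0000; (r_i+r_j)·cross = 32·292.0000 = 9344.0000
edge 3: (20,36)→(1.5,33.5)  cross = 20·33.5 − 1.5·36 = 616.0000; (r_i+r_j)·cross = 21.5·616.0000 = 13244.0000
Σcross = 699.7500 → A = |Σcross|/2 = 349.8750 mm²
Σ(r_i+r_j)·cross = 20418.0000 → first moment M = |Σ|/6 = 3403.0000
R_c = M/A = 3403.0000/349.8750 = 9.7263 mm
θ = 332° = 5.794493 rad
V = θ·R_c·A = 5.794493·9.7263·349.8750 = 19718.660 mm³

Volume = 19718.660 mm³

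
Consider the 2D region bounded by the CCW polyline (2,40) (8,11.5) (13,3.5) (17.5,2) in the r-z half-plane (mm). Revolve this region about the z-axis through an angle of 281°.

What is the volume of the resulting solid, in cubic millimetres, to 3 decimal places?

Volume = 5701.643 mm³

Profile (r,z), 4 vertices: (2,40) (8,11.5) (13,3.5) (17.5,2)
edge 0: (2,40)→(8,11.5)  cross = 2·11.5 − 8·40 = -297.0000; (r_i+r_j)·cross = 10·-297.0000 = -2970.0000
edge 1: (8,11.5)→(13,3.5)  cross = 8·3.5 − 13·11.5 = -121.5000; (r_i+r_j)·cross = 21·-121.5000 = -2551.5000
edge 2: (13,3.5)→(17.5,2)  cross = 13·2 − 17.5·3.5 = -35.2500; (r_i+r_j)·cross = 30.5·-35.2500 = -1075.1250
edge 3: (17.5,2)→(2,40)  cross = 17.5·40 − 2·2 = 696.0000; (r_i+r_j)·cross = 19.5·696.0000 = 13572.0000
Σcross = 242.2500 → A = |Σcross|/2 = 121.1250 mm²
Σ(r_i+r_j)·cross = 6975.3750 → first moment M = |Σ|/6 = 1162.5625
R_c = M/A = 1162.5625/121.1250 = 9.5980 mm
θ = 281° = 4.904375 rad
V = θ·R_c·A = 4.904375·9.5980·121.1250 = 5701.643 mm³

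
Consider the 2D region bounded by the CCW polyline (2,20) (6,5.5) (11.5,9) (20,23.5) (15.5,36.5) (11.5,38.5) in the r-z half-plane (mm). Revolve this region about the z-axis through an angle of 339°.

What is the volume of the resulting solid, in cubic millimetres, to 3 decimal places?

Profile (r,z), 6 vertices: (2,20) (6,5.5) (11.5,9) (20,23.5) (15.5,36.5) (11.5,38.5)
edge 0: (2,20)→(6,5.5)  cross = 2·5.5 − 6·20 = -109.0000; (r_i+r_j)·cross = 8·-109.0000 = -872.0000
edge 1: (6,5.5)→(11.5,9)  cross = 6·9 − 11.5·5.5 = -9.2500; (r_i+r_j)·cross = 17.5·-9.2500 = -161.8750
edge 2: (11.5,9)→(20,23.5)  cross = 11.5·23.5 − 20·9 = 90.2500; (r_i+r_j)·cross = 31.5·90.2500 = 2842.8750
edge 3: (20,23.5)→(15.5,36.5)  cross = 20·36.5 − 15.5·23.5 = 365.7500; (r_i+r_j)·cross = 35.5·365.7500 = 12984.1250
edge 4: (15.5,36.5)→(11.5,38.5)  cross = 15.5·38.5 − 11.5·36.5 = 177.0000; (r_i+r_j)·cross = 27·177.0000 = 4779.0000
edge 5: (11.5,38.5)→(2,20)  cross = 11.5·20 − 2·38.5 = 153.0000; (r_i+r_j)·cross = 13.5·153.0000 = 2065.5000
Σcross = 667.7500 → A = |Σcross|/2 = 333.8750 mm²
Σ(r_i+r_j)·cross = 21637.6250 → first moment M = |Σ|/6 = 3606.2708
R_c = M/A = 3606.2708/333.8750 = 10.8013 mm
θ = 339° = 5.916666 rad
V = θ·R_c·A = 5.916666·10.8013·333.8750 = 21337.101 mm³

Volume = 21337.101 mm³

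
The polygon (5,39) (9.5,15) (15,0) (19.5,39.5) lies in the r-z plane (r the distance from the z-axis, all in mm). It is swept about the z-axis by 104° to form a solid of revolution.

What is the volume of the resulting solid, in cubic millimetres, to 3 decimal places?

Volume = 7392.924 mm³

Profile (r,z), 4 vertices: (5,39) (9.5,15) (15,0) (19.5,39.5)
edge 0: (5,39)→(9.5,15)  cross = 5·15 − 9.5·39 = -295.5000; (r_i+r_j)·cross = 14.5·-295.5000 = -4284.7500
edge 1: (9.5,15)→(15,0)  cross = 9.5·0 − 15·15 = -225.0000; (r_i+r_j)·cross = 24.5·-225.0000 = -5512.5000
edge 2: (15,0)→(19.5,39.5)  cross = 15·39.5 − 19.5·0 = 592.5000; (r_i+r_j)·cross = 34.5·592.5000 = 20441.2500
edge 3: (19.5,39.5)→(5,39)  cross = 19.5·39 − 5·39.5 = 563.0000; (r_i+r_j)·cross = 24.5·563.0000 = 13793.5000
Σcross = 635.0000 → A = |Σcross|/2 = 317.5000 mm²
Σ(r_i+r_j)·cross = 24437.5000 → first moment M = |Σ|/6 = 4072.9167
R_c = M/A = 4072.9167/317.5000 = 12.8281 mm
θ = 104° = 1.815142 rad
V = θ·R_c·A = 1.815142·12.8281·317.5000 = 7392.924 mm³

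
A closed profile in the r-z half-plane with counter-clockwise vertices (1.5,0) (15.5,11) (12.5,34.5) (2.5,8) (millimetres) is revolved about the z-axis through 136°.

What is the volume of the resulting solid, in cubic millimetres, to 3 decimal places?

Profile (r,z), 4 vertices: (1.5,0) (15.5,11) (12.5,34.5) (2.5,8)
edge 0: (1.5,0)→(15.5,11)  cross = 1.5·11 − 15.5·0 = 16.5000; (r_i+r_j)·cross = 17·16.5000 = 280.5000
edge 1: (15.5,11)→(12.5,34.5)  cross = 15.5·34.5 − 12.5·11 = 397.2500; (r_i+r_j)·cross = 28·397.2500 = 11123.0000
edge 2: (12.5,34.5)→(2.5,8)  cross = 12.5·8 − 2.5·34.5 = 13.7500; (r_i+r_j)·cross = 15·13.7500 = 206.2500
edge 3: (2.5,8)→(1.5,0)  cross = 2.5·0 − 1.5·8 = -12.0000; (r_i+r_j)·cross = 4·-12.0000 = -48.0000
Σcross = 415.5000 → A = |Σcross|/2 = 207.7500 mm²
Σ(r_i+r_j)·cross = 11561.7500 → first moment M = |Σ|/6 = 1926.9583
R_c = M/A = 1926.9583/207.7500 = 9.2754 mm
θ = 136° = 2.373648 rad
V = θ·R_c·A = 2.373648·9.2754·207.7500 = 4573.920 mm³

Volume = 4573.920 mm³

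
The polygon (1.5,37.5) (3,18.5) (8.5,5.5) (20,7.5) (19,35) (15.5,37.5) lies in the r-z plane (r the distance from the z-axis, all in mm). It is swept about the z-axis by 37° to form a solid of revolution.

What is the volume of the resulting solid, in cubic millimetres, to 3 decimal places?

Profile (r,z), 6 vertices: (1.5,37.5) (3,18.5) (8.5,5.5) (20,7.5) (19,35) (15.5,37.5)
edge 0: (1.5,37.5)→(3,18.5)  cross = 1.5·18.5 − 3·37.5 = -84.7500; (r_i+r_j)·cross = 4.5·-84.7500 = -381.3750
edge 1: (3,18.5)→(8.5,5.5)  cross = 3·5.5 − 8.5·18.5 = -140.7500; (r_i+r_j)·cross = 11.5·-140.7500 = -1618.6250
edge 2: (8.5,5.5)→(20,7.5)  cross = 8.5·7.5 − 20·5.5 = -46.2500; (r_i+r_j)·cross = 28.5·-46.2500 = -1318.1250
edge 3: (20,7.5)→(19,35)  cross = 20·35 − 19·7.5 = 557.5000; (r_i+r_j)·cross = 39·557.5000 = 21742.5000
edge 4: (19,35)→(15.5,37.5)  cross = 19·37.5 − 15.5·35 = 170.0000; (r_i+r_j)·cross = 34.5·170.0000 = 5865.0000
edge 5: (15.5,37.5)→(1.5,37.5)  cross = 15.5·37.5 − 1.5·37.5 = 525.0000; (r_i+r_j)·cross = 17·525.0000 = 8925.0000
Σcross = 980.7500 → A = |Σcross|/2 = 490.3750 mm²
Σ(r_i+r_j)·cross = 33214.3750 → first moment M = |Σ|/6 = 5535.7292
R_c = M/A = 5535.7292/490.3750 = 11.2888 mm
θ = 37° = 0.645772 rad
V = θ·R_c·A = 0.645772·11.2888·490.3750 = 3574.818 mm³

Volume = 3574.818 mm³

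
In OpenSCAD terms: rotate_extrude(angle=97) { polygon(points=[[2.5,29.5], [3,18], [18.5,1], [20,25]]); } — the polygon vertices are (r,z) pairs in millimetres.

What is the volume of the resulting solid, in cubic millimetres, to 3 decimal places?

Profile (r,z), 4 vertices: (2.5,29.5) (3,18) (18.5,1) (20,25)
edge 0: (2.5,29.5)→(3,18)  cross = 2.5·18 − 3·29.5 = -43.5000; (r_i+r_j)·cross = 5.5·-43.5000 = -239.2500
edge 1: (3,18)→(18.5,1)  cross = 3·1 − 18.5·18 = -330.0000; (r_i+r_j)·cross = 21.5·-330.0000 = -7095.0000
edge 2: (18.5,1)→(20,25)  cross = 18.5·25 − 20·1 = 442.5000; (r_i+r_j)·cross = 38.5·442.5000 = 17036.2500
edge 3: (20,25)→(2.5,29.5)  cross = 20·29.5 − 2.5·25 = 527.5000; (r_i+r_j)·cross = 22.5·527.5000 = 11868.7500
Σcross = 596.5000 → A = |Σcross|/2 = 298.2500 mm²
Σ(r_i+r_j)·cross = 21570.7500 → first moment M = |Σ|/6 = 3595.1250
R_c = M/A = 3595.1250/298.2500 = 12.0541 mm
θ = 97° = 1.692969 rad
V = θ·R_c·A = 1.692969·12.0541·298.2500 = 6086.437 mm³

Volume = 6086.437 mm³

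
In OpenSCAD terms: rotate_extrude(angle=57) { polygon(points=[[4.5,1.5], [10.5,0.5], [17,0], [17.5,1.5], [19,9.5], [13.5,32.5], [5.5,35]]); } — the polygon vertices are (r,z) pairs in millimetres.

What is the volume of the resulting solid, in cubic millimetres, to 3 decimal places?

Volume = 4221.552 mm³

Profile (r,z), 7 vertices: (4.5,1.5) (10.5,0.5) (17,0) (17.5,1.5) (19,9.5) (13.5,32.5) (5.5,35)
edge 0: (4.5,1.5)→(10.5,0.5)  cross = 4.5·0.5 − 10.5·1.5 = -13.5000; (r_i+r_j)·cross = 15·-13.5000 = -202.5000
edge 1: (10.5,0.5)→(17,0)  cross = 10.5·0 − 17·0.5 = -8.5000; (r_i+r_j)·cross = 27.5·-8.5000 = -233.7500
edge 2: (17,0)→(17.5,1.5)  cross = 17·1.5 − 17.5·0 = 25.5000; (r_i+r_j)·cross = 34.5·25.5000 = 879.7500
edge 3: (17.5,1.5)→(19,9.5)  cross = 17.5·9.5 − 19·1.5 = 137.7500; (r_i+r_j)·cross = 36.5·137.7500 = 5027.8750
edge 4: (19,9.5)→(13.5,32.5)  cross = 19·32.5 − 13.5·9.5 = 489.2500; (r_i+r_j)·cross = 32.5·489.2500 = 15900.6250
edge 5: (13.5,32.5)→(5.5,35)  cross = 13.5·35 − 5.5·32.5 = 293.7500; (r_i+r_j)·cross = 19·293.7500 = 5581.2500
edge 6: (5.5,35)→(4.5,1.5)  cross = 5.5·1.5 − 4.5·35 = -149.2500; (r_i+r_j)·cross = 10·-149.2500 = -1492.5000
Σcross = 775.0000 → A = |Σcross|/2 = 387.5000 mm²
Σ(r_i+r_j)·cross = 25460.7500 → first moment M = |Σ|/6 = 4243.4583
R_c = M/A = 4243.4583/387.5000 = 10.9509 mm
θ = 57° = 0.994838 rad
V = θ·R_c·A = 0.994838·10.9509·387.5000 = 4221.552 mm³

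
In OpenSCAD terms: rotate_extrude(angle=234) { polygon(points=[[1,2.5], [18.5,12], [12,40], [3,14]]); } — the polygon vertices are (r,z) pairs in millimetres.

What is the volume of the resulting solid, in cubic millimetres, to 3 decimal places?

Profile (r,z), 4 vertices: (1,2.5) (18.5,12) (12,40) (3,14)
edge 0: (1,2.5)→(18.5,12)  cross = 1·12 − 18.5·2.5 = -34.2500; (r_i+r_j)·cross = 19.5·-34.2500 = -667.8750
edge 1: (18.5,12)→(12,40)  cross = 18.5·40 − 12·12 = 596.0000; (r_i+r_j)·cross = 30.5·596.0000 = 18178.0000
edge 2: (12,40)→(3,14)  cross = 12·14 − 3·40 = 48.0000; (r_i+r_j)·cross = 15·48.0000 = 720.0000
edge 3: (3,14)→(1,2.5)  cross = 3·2.5 − 1·14 = -6.5000; (r_i+r_j)·cross = 4·-6.5000 = -26.0000
Σcross = 603.2500 → A = |Σcross|/2 = 301.6250 mm²
Σ(r_i+r_j)·cross = 18204.1250 → first moment M = |Σ|/6 = 3034.0208
R_c = M/A = 3034.0208/301.6250 = 10.0589 mm
θ = 234° = 4.084070 rad
V = θ·R_c·A = 4.084070·10.0589·301.6250 = 12391.155 mm³

Volume = 12391.155 mm³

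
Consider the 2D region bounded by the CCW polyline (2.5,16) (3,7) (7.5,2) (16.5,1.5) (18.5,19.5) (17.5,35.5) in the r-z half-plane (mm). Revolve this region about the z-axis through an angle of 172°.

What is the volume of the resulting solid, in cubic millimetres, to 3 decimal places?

Profile (r,z), 6 vertices: (2.5,16) (3,7) (7.5,2) (16.5,1.5) (18.5,19.5) (17.5,35.5)
edge 0: (2.5,16)→(3,7)  cross = 2.5·7 − 3·16 = -30.5000; (r_i+r_j)·cross = 5.5·-30.5000 = -167.7500
edge 1: (3,7)→(7.5,2)  cross = 3·2 − 7.5·7 = -46.5000; (r_i+r_j)·cross = 10.5·-46.5000 = -488.2500
edge 2: (7.5,2)→(16.5,1.5)  cross = 7.5·1.5 − 16.5·2 = -21.7500; (r_i+r_j)·cross = 24·-21.7500 = -522.0000
edge 3: (16.5,1.5)→(18.5,19.5)  cross = 16.5·19.5 − 18.5·1.5 = 294.0000; (r_i+r_j)·cross = 35·294.0000 = 10290.0000
edge 4: (18.5,19.5)→(17.5,35.5)  cross = 18.5·35.5 − 17.5·19.5 = 315.5000; (r_i+r_j)·cross = 36·315.5000 = 11358.0000
edge 5: (17.5,35.5)→(2.5,16)  cross = 17.5·16 − 2.5·35.5 = 191.2500; (r_i+r_j)·cross = 20·191.2500 = 3825.0000
Σcross = 702.0000 → A = |Σcross|/2 = 351.0000 mm²
Σ(r_i+r_j)·cross = 24295.0000 → first moment M = |Σ|/6 = 4049.1667
R_c = M/A = 4049.1667/351.0000 = 11.5361 mm
θ = 172° = 3.001966 rad
V = θ·R_c·A = 3.001966·11.5361·351.0000 = 12155.462 mm³

Volume = 12155.462 mm³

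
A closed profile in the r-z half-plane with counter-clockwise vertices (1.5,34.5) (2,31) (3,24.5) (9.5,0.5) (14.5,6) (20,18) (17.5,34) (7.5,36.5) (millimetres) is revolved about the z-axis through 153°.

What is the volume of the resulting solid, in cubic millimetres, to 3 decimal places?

Profile (r,z), 8 vertices: (1.5,34.5) (2,31) (3,24.5) (9.5,0.5) (14.5,6) (20,18) (17.5,34) (7.5,36.5)
edge 0: (1.5,34.5)→(2,31)  cross = 1.5·31 − 2·34.5 = -22.5000; (r_i+r_j)·cross = 3.5·-22.5000 = -78.7500
edge 1: (2,31)→(3,24.5)  cross = 2·24.5 − 3·31 = -44.0000; (r_i+r_j)·cross = 5·-44.0000 = -220.0000
edge 2: (3,24.5)→(9.5,0.5)  cross = 3·0.5 − 9.5·24.5 = -231.2500; (r_i+r_j)·cross = 12.5·-231.2500 = -2890.6250
edge 3: (9.5,0.5)→(14.5,6)  cross = 9.5·6 − 14.5·0.5 = 49.7500; (r_i+r_j)·cross = 24·49.7500 = 1194.0000
edge 4: (14.5,6)→(20,18)  cross = 14.5·18 − 20·6 = 141.0000; (r_i+r_j)·cross = 34.5·141.0000 = 4864.5000
edge 5: (20,18)→(17.5,34)  cross = 20·34 − 17.5·18 = 365.0000; (r_i+r_j)·cross = 37.5·365.0000 = 13687.5000
edge 6: (17.5,34)→(7.5,36.5)  cross = 17.5·36.5 − 7.5·34 = 383.7500; (r_i+r_j)·cross = 25·383.7500 = 9593.7500
edge 7: (7.5,36.5)→(1.5,34.5)  cross = 7.5·34.5 − 1.5·36.5 = 204.0000; (r_i+r_j)·cross = 9·204.0000 = 1836.0000
Σcross = 845.7500 → A = |Σcross|/2 = 422.8750 mm²
Σ(r_i+r_j)·cross = 27986.3750 → first moment M = |Σ|/6 = 4664.3958
R_c = M/A = 4664.3958/422.8750 = 11.0302 mm
θ = 153° = 2.670354 rad
V = θ·R_c·A = 2.670354·11.0302·422.8750 = 12455.587 mm³

Volume = 12455.587 mm³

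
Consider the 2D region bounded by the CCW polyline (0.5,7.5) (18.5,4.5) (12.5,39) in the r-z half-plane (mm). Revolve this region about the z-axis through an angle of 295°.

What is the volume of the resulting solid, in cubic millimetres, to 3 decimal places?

Volume = 16299.564 mm³

Profile (r,z), 3 vertices: (0.5,7.5) (18.5,4.5) (12.5,39)
edge 0: (0.5,7.5)→(18.5,4.5)  cross = 0.5·4.5 − 18.5·7.5 = -136.5000; (r_i+r_j)·cross = 19·-136.5000 = -2593.5000
edge 1: (18.5,4.5)→(12.5,39)  cross = 18.5·39 − 12.5·4.5 = 665.2500; (r_i+r_j)·cross = 31·665.2500 = 20622.7500
edge 2: (12.5,39)→(0.5,7.5)  cross = 12.5·7.5 − 0.5·39 = 74.2500; (r_i+r_j)·cross = 13·74.2500 = 965.2500
Σcross = 603.0000 → A = |Σcross|/2 = 301.5000 mm²
Σ(r_i+r_j)·cross = 18994.5000 → first moment M = |Σ|/6 = 3165.7500
R_c = M/A = 3165.7500/301.5000 = 10.5000 mm
θ = 295° = 5.148721 rad
V = θ·R_c·A = 5.148721·10.5000·301.5000 = 16299.564 mm³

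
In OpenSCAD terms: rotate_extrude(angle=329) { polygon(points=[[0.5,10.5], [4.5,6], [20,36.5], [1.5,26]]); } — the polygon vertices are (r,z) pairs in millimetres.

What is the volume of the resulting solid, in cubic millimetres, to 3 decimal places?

Volume = 10404.028 mm³

Profile (r,z), 4 vertices: (0.5,10.5) (4.5,6) (20,36.5) (1.5,26)
edge 0: (0.5,10.5)→(4.5,6)  cross = 0.5·6 − 4.5·10.5 = -44.2500; (r_i+r_j)·cross = 5·-44.2500 = -221.2500
edge 1: (4.5,6)→(20,36.5)  cross = 4.5·36.5 − 20·6 = 44.2500; (r_i+r_j)·cross = 24.5·44.2500 = 1084.1250
edge 2: (20,36.5)→(1.5,26)  cross = 20·26 − 1.5·36.5 = 465.2500; (r_i+r_j)·cross = 21.5·465.2500 = 10002.8750
edge 3: (1.5,26)→(0.5,10.5)  cross = 1.5·10.5 − 0.5·26 = 2.7500; (r_i+r_j)·cross = 2·2.7500 = 5.5000
Σcross = 468.0000 → A = |Σcross|/2 = 234.0000 mm²
Σ(r_i+r_j)·cross = 10871.2500 → first moment M = |Σ|/6 = 1811.8750
R_c = M/A = 1811.8750/234.0000 = 7.7431 mm
θ = 329° = 5.742133 rad
V = θ·R_c·A = 5.742133·7.7431·234.0000 = 10404.028 mm³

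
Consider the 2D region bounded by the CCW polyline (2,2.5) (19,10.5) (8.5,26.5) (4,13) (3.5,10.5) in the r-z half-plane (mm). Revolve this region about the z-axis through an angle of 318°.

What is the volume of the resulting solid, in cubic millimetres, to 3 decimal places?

Volume = 9988.415 mm³

Profile (r,z), 5 vertices: (2,2.5) (19,10.5) (8.5,26.5) (4,13) (3.5,10.5)
edge 0: (2,2.5)→(19,10.5)  cross = 2·10.5 − 19·2.5 = -26.5000; (r_i+r_j)·cross = 21·-26.5000 = -556.5000
edge 1: (19,10.5)→(8.5,26.5)  cross = 19·26.5 − 8.5·10.5 = 414.2500; (r_i+r_j)·cross = 27.5·414.2500 = 11391.8750
edge 2: (8.5,26.5)→(4,13)  cross = 8.5·13 − 4·26.5 = 4.5000; (r_i+r_j)·cross = 12.5·4.5000 = 56.2500
edge 3: (4,13)→(3.5,10.5)  cross = 4·10.5 − 3.5·13 = -3.5000; (r_i+r_j)·cross = 7.5·-3.5000 = -26.2500
edge 4: (3.5,10.5)→(2,2.5)  cross = 3.5·2.5 − 2·10.5 = -12.2500; (r_i+r_j)·cross = 5.5·-12.2500 = -67.3750
Σcross = 376.5000 → A = |Σcross|/2 = 188.2500 mm²
Σ(r_i+r_j)·cross = 10798.0000 → first moment M = |Σ|/6 = 1799.6667
R_c = M/A = 1799.6667/188.2500 = 9.5600 mm
θ = 318° = 5.550147 rad
V = θ·R_c·A = 5.550147·9.5600·188.2500 = 9988.415 mm³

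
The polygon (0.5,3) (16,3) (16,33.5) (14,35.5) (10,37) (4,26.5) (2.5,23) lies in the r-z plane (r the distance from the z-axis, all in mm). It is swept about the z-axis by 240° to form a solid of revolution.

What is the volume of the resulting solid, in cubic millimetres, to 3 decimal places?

Volume = 16422.937 mm³

Profile (r,z), 7 vertices: (0.5,3) (16,3) (16,33.5) (14,35.5) (10,37) (4,26.5) (2.5,23)
edge 0: (0.5,3)→(16,3)  cross = 0.5·3 − 16·3 = -46.5000; (r_i+r_j)·cross = 16.5·-46.5000 = -767.2500
edge 1: (16,3)→(16,33.5)  cross = 16·33.5 − 16·3 = 488.0000; (r_i+r_j)·cross = 32·488.0000 = 15616.0000
edge 2: (16,33.5)→(14,35.5)  cross = 16·35.5 − 14·33.5 = 99.0000; (r_i+r_j)·cross = 30·99.0000 = 2970.0000
edge 3: (14,35.5)→(10,37)  cross = 14·37 − 10·35.5 = 163.0000; (r_i+r_j)·cross = 24·163.0000 = 3912.0000
edge 4: (10,37)→(4,26.5)  cross = 10·26.5 − 4·37 = 117.0000; (r_i+r_j)·cross = 14·117.0000 = 1638.0000
edge 5: (4,26.5)→(2.5,23)  cross = 4·23 − 2.5·26.5 = 25.7500; (r_i+r_j)·cross = 6.5·25.7500 = 167.3750
edge 6: (2.5,23)→(0.5,3)  cross = 2.5·3 − 0.5·23 = -4.0000; (r_i+r_j)·cross = 3·-4.0000 = -12.0000
Σcross = 842.2500 → A = |Σcross|/2 = 421.1250 mm²
Σ(r_i+r_j)·cross = 23524.1250 → first moment M = |Σ|/6 = 3920.6875
R_c = M/A = 3920.6875/421.1250 = 9.3100 mm
θ = 240° = 4.188790 rad
V = θ·R_c·A = 4.188790·9.3100·421.1250 = 16422.937 mm³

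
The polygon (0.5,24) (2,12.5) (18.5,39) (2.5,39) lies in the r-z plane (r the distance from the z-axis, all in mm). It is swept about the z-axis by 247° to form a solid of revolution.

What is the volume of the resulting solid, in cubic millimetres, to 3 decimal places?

Profile (r,z), 4 vertices: (0.5,24) (2,12.5) (18.5,39) (2.5,39)
edge 0: (0.5,24)→(2,12.5)  cross = 0.5·12.5 − 2·24 = -41.7500; (r_i+r_j)·cross = 2.5·-41.7500 = -104.3750
edge 1: (2,12.5)→(18.5,39)  cross = 2·39 − 18.5·12.5 = -153.2500; (r_i+r_j)·cross = 20.5·-153.2500 = -3141.6250
edge 2: (18.5,39)→(2.5,39)  cross = 18.5·39 − 2.5·39 = 624.0000; (r_i+r_j)·cross = 21·624.0000 = 13104.0000
edge 3: (2.5,39)→(0.5,24)  cross = 2.5·24 − 0.5·39 = 40.5000; (r_i+r_j)·cross = 3·40.5000 = 121.5000
Σcross = 469.5000 → A = |Σcross|/2 = 234.7500 mm²
Σ(r_i+r_j)·cross = 9979.5000 → first moment M = |Σ|/6 = 1663.2500
R_c = M/A = 1663.2500/234.7500 = 7.0852 mm
θ = 247° = 4.310963 rad
V = θ·R_c·A = 4.310963·7.0852·234.7500 = 7170.210 mm³

Volume = 7170.210 mm³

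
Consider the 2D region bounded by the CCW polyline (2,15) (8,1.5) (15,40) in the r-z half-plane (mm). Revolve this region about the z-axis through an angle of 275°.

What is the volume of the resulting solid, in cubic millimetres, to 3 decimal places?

Profile (r,z), 3 vertices: (2,15) (8,1.5) (15,40)
edge 0: (2,15)→(8,1.5)  cross = 2·1.5 − 8·15 = -117.0000; (r_i+r_j)·cross = 10·-117.0000 = -1170.0000
edge 1: (8,1.5)→(15,40)  cross = 8·40 − 15·1.5 = 297.5000; (r_i+r_j)·cross = 23·297.5000 = 6842.5000
edge 2: (15,40)→(2,15)  cross = 15·15 − 2·40 = 145.0000; (r_i+r_j)·cross = 17·145.0000 = 2465.0000
Σcross = 325.5000 → A = |Σcross|/2 = 162.7500 mm²
Σ(r_i+r_j)·cross = 8137.5000 → first moment M = |Σ|/6 = 1356.2500
R_c = M/A = 1356.2500/162.7500 = 8.3333 mm
θ = 275° = 4.799655 rad
V = θ·R_c·A = 4.799655·8.3333·162.7500 = 6509.533 mm³

Volume = 6509.533 mm³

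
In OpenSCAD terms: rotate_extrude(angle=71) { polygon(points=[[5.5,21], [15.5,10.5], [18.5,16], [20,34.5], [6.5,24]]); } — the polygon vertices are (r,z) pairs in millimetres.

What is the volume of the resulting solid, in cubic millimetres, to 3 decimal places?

Volume = 3157.595 mm³

Profile (r,z), 5 vertices: (5.5,21) (15.5,10.5) (18.5,16) (20,34.5) (6.5,24)
edge 0: (5.5,21)→(15.5,10.5)  cross = 5.5·10.5 − 15.5·21 = -267.7500; (r_i+r_j)·cross = 21·-267.7500 = -5622.7500
edge 1: (15.5,10.5)→(18.5,16)  cross = 15.5·16 − 18.5·10.5 = 53.7500; (r_i+r_j)·cross = 34·53.7500 = 1827.5000
edge 2: (18.5,16)→(20,34.5)  cross = 18.5·34.5 − 20·16 = 318.2500; (r_i+r_j)·cross = 38.5·318.2500 = 12252.6250
edge 3: (20,34.5)→(6.5,24)  cross = 20·24 − 6.5·34.5 = 255.7500; (r_i+r_j)·cross = 26.5·255.7500 = 6777.3750
edge 4: (6.5,24)→(5.5,21)  cross = 6.5·21 − 5.5·24 = 4.5000; (r_i+r_j)·cross = 12·4.5000 = 54.0000
Σcross = 364.5000 → A = |Σcross|/2 = 182.2500 mm²
Σ(r_i+r_j)·cross = 15288.7500 → first moment M = |Σ|/6 = 2548.1250
R_c = M/A = 2548.1250/182.2500 = 13.9815 mm
θ = 71° = 1.239184 rad
V = θ·R_c·A = 1.239184·13.9815·182.2500 = 3157.595 mm³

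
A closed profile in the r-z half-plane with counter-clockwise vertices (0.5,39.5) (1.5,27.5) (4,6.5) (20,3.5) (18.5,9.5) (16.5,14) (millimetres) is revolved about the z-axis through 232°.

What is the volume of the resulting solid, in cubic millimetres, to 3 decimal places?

Volume = 10754.073 mm³

Profile (r,z), 6 vertices: (0.5,39.5) (1.5,27.5) (4,6.5) (20,3.5) (18.5,9.5) (16.5,14)
edge 0: (0.5,39.5)→(1.5,27.5)  cross = 0.5·27.5 − 1.5·39.5 = -45.5000; (r_i+r_j)·cross = 2·-45.5000 = -91.0000
edge 1: (1.5,27.5)→(4,6.5)  cross = 1.5·6.5 − 4·27.5 = -100.2500; (r_i+r_j)·cross = 5.5·-100.2500 = -551.3750
edge 2: (4,6.5)→(20,3.5)  cross = 4·3.5 − 20·6.5 = -116.0000; (r_i+r_j)·cross = 24·-116.0000 = -2784.0000
edge 3: (20,3.5)→(18.5,9.5)  cross = 20·9.5 − 18.5·3.5 = 125.2500; (r_i+r_j)·cross = 38.5·125.2500 = 4822.1250
edge 4: (18.5,9.5)→(16.5,14)  cross = 18.5·14 − 16.5·9.5 = 102.2500; (r_i+r_j)·cross = 35·102.2500 = 3578.7500
edge 5: (16.5,14)→(0.5,39.5)  cross = 16.5·39.5 − 0.5·14 = 644.7500; (r_i+r_j)·cross = 17·644.7500 = 10960.7500
Σcross = 610.5000 → A = |Σcross|/2 = 305.2500 mm²
Σ(r_i+r_j)·cross = 15935.2500 → first moment M = |Σ|/6 = 2655.8750
R_c = M/A = 2655.8750/305.2500 = 8.7007 mm
θ = 232° = 4.049164 rad
V = θ·R_c·A = 4.049164·8.7007·305.2500 = 10754.073 mm³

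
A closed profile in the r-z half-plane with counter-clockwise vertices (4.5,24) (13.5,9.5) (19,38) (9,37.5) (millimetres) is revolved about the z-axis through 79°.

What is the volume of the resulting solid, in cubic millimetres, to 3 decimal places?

Profile (r,z), 4 vertices: (4.5,24) (13.5,9.5) (19,38) (9,37.5)
edge 0: (4.5,24)→(13.5,9.5)  cross = 4.5·9.5 − 13.5·24 = -281.2500; (r_i+r_j)·cross = 18·-281.2500 = -5062.5000
edge 1: (13.5,9.5)→(19,38)  cross = 13.5·38 − 19·9.5 = 332.5000; (r_i+r_j)·cross = 32.5·332.5000 = 10806.2500
edge 2: (19,38)→(9,37.5)  cross = 19·37.5 − 9·38 = 370.5000; (r_i+r_j)·cross = 28·370.5000 = 10374.0000
edge 3: (9,37.5)→(4.5,24)  cross = 9·24 − 4.5·37.5 = 47.2500; (r_i+r_j)·cross = 13.5·47.2500 = 637.8750
Σcross = 469.0000 → A = |Σcross|/2 = 234.5000 mm²
Σ(r_i+r_j)·cross = 16755.6250 → first moment M = |Σ|/6 = 2792.6042
R_c = M/A = 2792.6042/234.5000 = 11.9088 mm
θ = 79° = 1.378810 rad
V = θ·R_c·A = 1.378810·11.9088·234.5000 = 3850.471 mm³

Volume = 3850.471 mm³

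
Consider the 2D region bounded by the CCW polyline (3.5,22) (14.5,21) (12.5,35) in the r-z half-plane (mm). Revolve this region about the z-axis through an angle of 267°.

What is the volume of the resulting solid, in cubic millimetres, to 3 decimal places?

Profile (r,z), 3 vertices: (3.5,22) (14.5,21) (12.5,35)
edge 0: (3.5,22)→(14.5,21)  cross = 3.5·21 − 14.5·22 = -245.5000; (r_i+r_j)·cross = 18·-245.5000 = -4419.0000
edge 1: (14.5,21)→(12.5,35)  cross = 14.5·35 − 12.5·21 = 245.0000; (r_i+r_j)·cross = 27·245.0000 = 6615.0000
edge 2: (12.5,35)→(3.5,22)  cross = 12.5·22 − 3.5·35 = 152.5000; (r_i+r_j)·cross = 16·152.5000 = 2440.0000
Σcross = 152.0000 → A = |Σcross|/2 = 76.0000 mm²
Σ(r_i+r_j)·cross = 4636.0000 → first moment M = |Σ|/6 = 772.6667
R_c = M/A = 772.6667/76.0000 = 10.1667 mm
θ = 267° = 4.660029 rad
V = θ·R_c·A = 4.660029·10.1667·76.0000 = 3600.649 mm³

Volume = 3600.649 mm³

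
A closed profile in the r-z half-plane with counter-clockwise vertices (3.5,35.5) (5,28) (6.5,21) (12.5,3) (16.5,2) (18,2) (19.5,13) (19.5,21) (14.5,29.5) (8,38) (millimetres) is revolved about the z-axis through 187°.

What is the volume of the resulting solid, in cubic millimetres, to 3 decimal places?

Volume = 13291.006 mm³

Profile (r,z), 10 vertices: (3.5,35.5) (5,28) (6.5,21) (12.5,3) (16.5,2) (18,2) (19.5,13) (19.5,21) (14.5,29.5) (8,38)
edge 0: (3.5,35.5)→(5,28)  cross = 3.5·28 − 5·35.5 = -79.5000; (r_i+r_j)·cross = 8.5·-79.5000 = -675.7500
edge 1: (5,28)→(6.5,21)  cross = 5·21 − 6.5·28 = -77.0000; (r_i+r_j)·cross = 11.5·-77.0000 = -885.5000
edge 2: (6.5,21)→(12.5,3)  cross = 6.5·3 − 12.5·21 = -243.0000; (r_i+r_j)·cross = 19·-243.0000 = -4617.0000
edge 3: (12.5,3)→(16.5,2)  cross = 12.5·2 − 16.5·3 = -24.5000; (r_i+r_j)·cross = 29·-24.5000 = -710.5000
edge 4: (16.5,2)→(18,2)  cross = 16.5·2 − 18·2 = -3.0000; (r_i+r_j)·cross = 34.5·-3.0000 = -103.5000
edge 5: (18,2)→(19.5,13)  cross = 18·13 − 19.5·2 = 195.0000; (r_i+r_j)·cross = 37.5·195.0000 = 7312.5000
edge 6: (19.5,13)→(19.5,21)  cross = 19.5·21 − 19.5·13 = 156.0000; (r_i+r_j)·cross = 39·156.0000 = 6084.0000
edge 7: (19.5,21)→(14.5,29.5)  cross = 19.5·29.5 − 14.5·21 = 270.7500; (r_i+r_j)·cross = 34·270.7500 = 9205.5000
edge 8: (14.5,29.5)→(8,38)  cross = 14.5·38 − 8·29.5 = 315.0000; (r_i+r_j)·cross = 22.5·315.0000 = 7087.5000
edge 9: (8,38)→(3.5,35.5)  cross = 8·35.5 − 3.5·38 = 151.0000; (r_i+r_j)·cross = 11.5·151.0000 = 1736.5000
Σcross = 660.7500 → A = |Σcross|/2 = 330.3750 mm²
Σ(r_i+r_j)·cross = 24433.7500 → first moment M = |Σ|/6 = 4072.2917
R_c = M/A = 4072.2917/330.3750 = 12.3263 mm
θ = 187° = 3.263766 rad
V = θ·R_c·A = 3.263766·12.3263·330.3750 = 13291.006 mm³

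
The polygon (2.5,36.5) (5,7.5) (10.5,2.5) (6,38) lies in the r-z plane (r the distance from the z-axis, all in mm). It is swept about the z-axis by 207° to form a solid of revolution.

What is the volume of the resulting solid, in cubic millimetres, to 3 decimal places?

Volume = 3091.982 mm³

Profile (r,z), 4 vertices: (2.5,36.5) (5,7.5) (10.5,2.5) (6,38)
edge 0: (2.5,36.5)→(5,7.5)  cross = 2.5·7.5 − 5·36.5 = -163.7500; (r_i+r_j)·cross = 7.5·-163.7500 = -1228.1250
edge 1: (5,7.5)→(10.5,2.5)  cross = 5·2.5 − 10.5·7.5 = -66.2500; (r_i+r_j)·cross = 15.5·-66.2500 = -1026.8750
edge 2: (10.5,2.5)→(6,38)  cross = 10.5·38 − 6·2.5 = 384.0000; (r_i+r_j)·cross = 16.5·384.0000 = 6336.0000
edge 3: (6,38)→(2.5,36.5)  cross = 6·36.5 − 2.5·38 = 124.0000; (r_i+r_j)·cross = 8.5·124.0000 = 1054.0000
Σcross = 278.0000 → A = |Σcross|/2 = 139.0000 mm²
Σ(r_i+r_j)·cross = 5135.0000 → first moment M = |Σ|/6 = 855.8333
R_c = M/A = 855.8333/139.0000 = 6.1571 mm
θ = 207° = 3.612832 rad
V = θ·R_c·A = 3.612832·6.1571·139.0000 = 3091.982 mm³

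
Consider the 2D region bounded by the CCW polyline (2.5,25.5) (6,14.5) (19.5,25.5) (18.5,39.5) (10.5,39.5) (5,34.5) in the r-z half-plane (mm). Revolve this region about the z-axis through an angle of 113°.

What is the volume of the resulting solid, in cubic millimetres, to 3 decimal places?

Volume = 6268.050 mm³

Profile (r,z), 6 vertices: (2.5,25.5) (6,14.5) (19.5,25.5) (18.5,39.5) (10.5,39.5) (5,34.5)
edge 0: (2.5,25.5)→(6,14.5)  cross = 2.5·14.5 − 6·25.5 = -116.7500; (r_i+r_j)·cross = 8.5·-116.7500 = -992.3750
edge 1: (6,14.5)→(19.5,25.5)  cross = 6·25.5 − 19.5·14.5 = -129.7500; (r_i+r_j)·cross = 25.5·-129.7500 = -3308.6250
edge 2: (19.5,25.5)→(18.5,39.5)  cross = 19.5·39.5 − 18.5·25.5 = 298.5000; (r_i+r_j)·cross = 38·298.5000 = 11343.0000
edge 3: (18.5,39.5)→(10.5,39.5)  cross = 18.5·39.5 − 10.5·39.5 = 316.0000; (r_i+r_j)·cross = 29·316.0000 = 9164.0000
edge 4: (10.5,39.5)→(5,34.5)  cross = 10.5·34.5 − 5·39.5 = 164.7500; (r_i+r_j)·cross = 15.5·164.7500 = 2553.6250
edge 5: (5,34.5)→(2.5,25.5)  cross = 5·25.5 − 2.5·34.5 = 41.2500; (r_i+r_j)·cross = 7.5·41.2500 = 309.3750
Σcross = 574.0000 → A = |Σcross|/2 = 287.0000 mm²
Σ(r_i+r_j)·cross = 19069.0000 → first moment M = |Σ|/6 = 3178.1667
R_c = M/A = 3178.1667/287.0000 = 11.0738 mm
θ = 113° = 1.972222 rad
V = θ·R_c·A = 1.972222·11.0738·287.0000 = 6268.050 mm³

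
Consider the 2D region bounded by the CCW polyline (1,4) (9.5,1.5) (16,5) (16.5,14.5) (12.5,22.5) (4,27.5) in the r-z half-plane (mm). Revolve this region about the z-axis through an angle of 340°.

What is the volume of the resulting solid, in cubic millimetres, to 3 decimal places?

Profile (r,z), 6 vertices: (1,4) (9.5,1.5) (16,5) (16.5,14.5) (12.5,22.5) (4,27.5)
edge 0: (1,4)→(9.5,1.5)  cross = 1·1.5 − 9.5·4 = -36.5000; (r_i+r_j)·cross = 10.5·-36.5000 = -383.2500
edge 1: (9.5,1.5)→(16,5)  cross = 9.5·5 − 16·1.5 = 23.5000; (r_i+r_j)·cross = 25.5·23.5000 = 599.2500
edge 2: (16,5)→(16.5,14.5)  cross = 16·14.5 − 16.5·5 = 149.5000; (r_i+r_j)·cross = 32.5·149.5000 = 4858.7500
edge 3: (16.5,14.5)→(12.5,22.5)  cross = 16.5·22.5 − 12.5·14.5 = 190.0000; (r_i+r_j)·cross = 29·190.0000 = 5510.0000
edge 4: (12.5,22.5)→(4,27.5)  cross = 12.5·27.5 − 4·22.5 = 253.7500; (r_i+r_j)·cross = 16.5·253.7500 = 4186.8750
edge 5: (4,27.5)→(1,4)  cross = 4·4 − 1·27.5 = -11.5000; (r_i+r_j)·cross = 5·-11.5000 = -57.5000
Σcross = 568.7500 → A = |Σcross|/2 = 284.3750 mm²
Σ(r_i+r_j)·cross = 14714.1250 → first moment M = |Σ|/6 = 2452.3542
R_c = M/A = 2452.3542/284.3750 = 8.6237 mm
θ = 340° = 5.934119 rad
V = θ·R_c·A = 5.934119·8.6237·284.3750 = 14552.563 mm³

Volume = 14552.563 mm³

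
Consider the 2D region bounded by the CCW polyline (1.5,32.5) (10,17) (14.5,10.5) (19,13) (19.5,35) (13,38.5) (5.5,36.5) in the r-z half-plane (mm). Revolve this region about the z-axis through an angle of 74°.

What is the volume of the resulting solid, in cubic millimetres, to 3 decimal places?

Volume = 5145.510 mm³

Profile (r,z), 7 vertices: (1.5,32.5) (10,17) (14.5,10.5) (19,13) (19.5,35) (13,38.5) (5.5,36.5)
edge 0: (1.5,32.5)→(10,17)  cross = 1.5·17 − 10·32.5 = -299.5000; (r_i+r_j)·cross = 11.5·-299.5000 = -3444.2500
edge 1: (10,17)→(14.5,10.5)  cross = 10·10.5 − 14.5·17 = -141.5000; (r_i+r_j)·cross = 24.5·-141.5000 = -3466.7500
edge 2: (14.5,10.5)→(19,13)  cross = 14.5·13 − 19·10.5 = -11.0000; (r_i+r_j)·cross = 33.5·-11.0000 = -368.5000
edge 3: (19,13)→(19.5,35)  cross = 19·35 − 19.5·13 = 411.5000; (r_i+r_j)·cross = 38.5·411.5000 = 15842.7500
edge 4: (19.5,35)→(13,38.5)  cross = 19.5·38.5 − 13·35 = 295.7500; (r_i+r_j)·cross = 32.5·295.7500 = 9611.8750
edge 5: (13,38.5)→(5.5,36.5)  cross = 13·36.5 − 5.5·38.5 = 262.7500; (r_i+r_j)·cross = 18.5·262.7500 = 4860.8750
edge 6: (5.5,36.5)→(1.5,32.5)  cross = 5.5·32.5 − 1.5·36.5 = 124.0000; (r_i+r_j)·cross = 7·124.0000 = 868.0000
Σcross = 642.0000 → A = |Σcross|/2 = 321.0000 mm²
Σ(r_i+r_j)·cross = 23904.0000 → first moment M = |Σ|/6 = 3984.0000
R_c = M/A = 3984.0000/321.0000 = 12.4112 mm
θ = 74° = 1.291544 rad
V = θ·R_c·A = 1.291544·12.4112·321.0000 = 5145.510 mm³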